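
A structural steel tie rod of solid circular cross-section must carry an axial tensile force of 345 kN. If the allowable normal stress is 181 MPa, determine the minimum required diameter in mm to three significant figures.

49.3 mm

Required area A ≥ P/σ_allow = 345000/181 = 1906 mm².
For a solid circular section, d ≥ √(4A/π) = 49.26 mm.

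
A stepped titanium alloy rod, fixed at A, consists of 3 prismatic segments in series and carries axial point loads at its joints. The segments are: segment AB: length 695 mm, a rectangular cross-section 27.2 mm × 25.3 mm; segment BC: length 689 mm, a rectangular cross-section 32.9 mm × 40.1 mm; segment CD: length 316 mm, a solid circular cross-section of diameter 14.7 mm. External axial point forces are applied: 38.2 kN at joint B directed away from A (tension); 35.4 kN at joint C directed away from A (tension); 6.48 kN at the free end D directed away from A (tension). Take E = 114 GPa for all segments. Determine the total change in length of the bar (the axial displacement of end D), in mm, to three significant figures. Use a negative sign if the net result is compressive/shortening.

1.01 mm

Internal axial forces (sectioning from the free end, tension +): N_CD = 6.48 kN, N_BC = 41.88 kN, N_AB = 80.08 kN.
A_AB = 688.2 mm².
A_BC = 1319 mm².
A_CD = 169.7 mm².
δ_AB = 80080·695/(688.2·114000) = 0.7094 mm
δ_BC = 41880·689/(1319·114000) = 0.1919 mm
δ_CD = 6480·316/(169.7·114000) = 0.1058 mm
δ = Σδ_i = 1.007 mm.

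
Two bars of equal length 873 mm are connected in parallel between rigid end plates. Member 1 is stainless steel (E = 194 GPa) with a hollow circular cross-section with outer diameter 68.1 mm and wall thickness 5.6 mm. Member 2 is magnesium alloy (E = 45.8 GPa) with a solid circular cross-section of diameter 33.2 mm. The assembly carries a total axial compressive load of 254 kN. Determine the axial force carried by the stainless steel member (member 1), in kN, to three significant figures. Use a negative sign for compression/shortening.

-214 kN

A_1 = 1100 mm².
A_2 = 865.7 mm².
Equal strain + equilibrium ⇒ each member carries load in proportion to AE: A₁E₁ = 213300000 N, A₂E₂ = 39650000 N, ΣAE = 253000000 N.
F₁ = P·A₁E₁/ΣAE = -254000·213300000/253000000 = -214200 N.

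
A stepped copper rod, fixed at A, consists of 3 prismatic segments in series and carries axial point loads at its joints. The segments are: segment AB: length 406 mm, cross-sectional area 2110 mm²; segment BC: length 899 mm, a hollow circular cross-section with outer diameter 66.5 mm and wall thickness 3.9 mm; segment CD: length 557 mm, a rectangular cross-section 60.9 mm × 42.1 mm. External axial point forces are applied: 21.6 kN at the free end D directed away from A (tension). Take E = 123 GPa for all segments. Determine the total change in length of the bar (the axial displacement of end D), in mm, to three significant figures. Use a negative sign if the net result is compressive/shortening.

Internal axial forces (sectioning from the free end, tension +): N_CD = 21.6 kN, N_BC = 21.6 kN, N_AB = 21.6 kN.
A_BC = 767 mm².
A_CD = 2564 mm².
δ_AB = 21600·406/(2110·123000) = 0.03379 mm
δ_BC = 21600·899/(767·123000) = 0.2058 mm
δ_CD = 21600·557/(2564·123000) = 0.03815 mm
δ = Σδ_i = 0.2778 mm.

0.278 mm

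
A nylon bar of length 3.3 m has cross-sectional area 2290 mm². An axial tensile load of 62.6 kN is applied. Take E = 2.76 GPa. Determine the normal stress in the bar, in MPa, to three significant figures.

σ = N/A = 62600/2290 = 27.34 MPa.

27.3 MPa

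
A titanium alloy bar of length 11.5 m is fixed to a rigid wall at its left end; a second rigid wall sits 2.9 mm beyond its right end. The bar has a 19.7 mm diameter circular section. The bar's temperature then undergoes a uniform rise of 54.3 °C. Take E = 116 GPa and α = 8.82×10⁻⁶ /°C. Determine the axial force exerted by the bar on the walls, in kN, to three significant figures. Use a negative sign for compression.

-8.02 kN

Free thermal expansion αLΔT = 8.82e-6 · 11500 · 54.3 = 5.508 mm.
The walls engage after the gap closes; constrained expansion = 5.508 − 2.9 = 2.608 mm.
The walls impose strain ε = −(2.608)/11500 = -2.2675e-04; σ = Eε = 116000 · -2.2675e-04 = -26.3 MPa.
Wall reaction R = σ·A = -26.3·304.8 = -8017 N = -8.017 kN.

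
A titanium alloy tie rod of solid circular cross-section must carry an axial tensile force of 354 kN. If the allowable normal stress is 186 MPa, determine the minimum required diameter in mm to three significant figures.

Required area A ≥ P/σ_allow = 354000/186 = 1903 mm².
For a solid circular section, d ≥ √(4A/π) = 49.23 mm.

49.2 mm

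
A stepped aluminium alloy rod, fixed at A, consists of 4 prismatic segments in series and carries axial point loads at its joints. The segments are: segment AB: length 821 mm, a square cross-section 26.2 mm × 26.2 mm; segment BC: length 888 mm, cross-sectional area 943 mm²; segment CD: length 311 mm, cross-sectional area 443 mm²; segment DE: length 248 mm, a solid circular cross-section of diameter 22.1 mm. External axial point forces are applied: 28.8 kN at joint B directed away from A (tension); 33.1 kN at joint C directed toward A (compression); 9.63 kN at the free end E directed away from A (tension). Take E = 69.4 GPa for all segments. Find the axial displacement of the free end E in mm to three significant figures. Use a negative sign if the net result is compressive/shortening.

-0.0395 mm

Internal axial forces (sectioning from the free end, tension +): N_DE = 9.63 kN, N_CD = 9.63 kN, N_BC = -23.47 kN, N_AB = 5.33 kN.
A_AB = 686.4 mm².
A_DE = 383.6 mm².
δ_AB = 5330·821/(686.4·69400) = 0.09186 mm
δ_BC = -23470·888/(943·69400) = -0.3185 mm
δ_CD = 9630·311/(443·69400) = 0.09741 mm
δ_DE = 9630·248/(383.6·69400) = 0.08971 mm
δ = Σδ_i = -0.03948 mm.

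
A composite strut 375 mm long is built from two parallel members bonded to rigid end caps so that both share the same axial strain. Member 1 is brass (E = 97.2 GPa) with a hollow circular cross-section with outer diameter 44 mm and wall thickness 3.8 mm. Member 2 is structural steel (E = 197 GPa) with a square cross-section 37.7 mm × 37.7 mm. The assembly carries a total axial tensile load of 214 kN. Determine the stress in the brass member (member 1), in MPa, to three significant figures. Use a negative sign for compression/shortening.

63.7 MPa

A_1 = 479.9 mm².
A_2 = 1421 mm².
Equal strain + equilibrium ⇒ each member carries load in proportion to AE: A₁E₁ = 46650000 N, A₂E₂ = 280000000 N, ΣAE = 326600000 N.
σ₁ = P·E₁/ΣAE = 214000·97200/326600000 = 63.68 MPa.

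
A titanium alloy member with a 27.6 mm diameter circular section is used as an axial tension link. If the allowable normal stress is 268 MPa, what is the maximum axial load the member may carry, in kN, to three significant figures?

A = 598.3 mm².
P_max = σ_allow · A = 268 · 598.3 = 160300 N = 160.3 kN.

160 kN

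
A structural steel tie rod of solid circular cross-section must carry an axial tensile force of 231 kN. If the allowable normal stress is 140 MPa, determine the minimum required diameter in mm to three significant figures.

Required area A ≥ P/σ_allow = 231000/140 = 1650 mm².
For a solid circular section, d ≥ √(4A/π) = 45.83 mm.

45.8 mm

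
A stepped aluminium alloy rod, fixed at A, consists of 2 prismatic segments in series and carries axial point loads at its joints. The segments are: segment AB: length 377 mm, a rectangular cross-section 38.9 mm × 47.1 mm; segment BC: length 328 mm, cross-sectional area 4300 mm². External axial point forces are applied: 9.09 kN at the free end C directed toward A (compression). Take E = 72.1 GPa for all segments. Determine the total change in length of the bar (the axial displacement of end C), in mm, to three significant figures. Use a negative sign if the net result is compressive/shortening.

Internal axial forces (sectioning from the free end, tension +): N_BC = -9.09 kN, N_AB = -9.09 kN.
A_AB = 1832 mm².
δ_AB = -9090·377/(1832·72100) = -0.02594 mm
δ_BC = -9090·328/(4300·72100) = -0.009617 mm
δ = Σδ_i = -0.03556 mm.

-0.0356 mm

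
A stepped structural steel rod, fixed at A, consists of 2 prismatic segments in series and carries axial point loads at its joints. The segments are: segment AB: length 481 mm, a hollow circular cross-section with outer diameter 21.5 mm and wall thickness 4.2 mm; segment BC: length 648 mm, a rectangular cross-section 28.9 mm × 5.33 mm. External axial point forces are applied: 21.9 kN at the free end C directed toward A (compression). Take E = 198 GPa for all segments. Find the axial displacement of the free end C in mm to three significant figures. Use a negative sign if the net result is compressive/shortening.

-0.698 mm

Internal axial forces (sectioning from the free end, tension +): N_BC = -21.9 kN, N_AB = -21.9 kN.
A_AB = 228.3 mm².
A_BC = 154 mm².
δ_AB = -21900·481/(228.3·198000) = -0.2331 mm
δ_BC = -21900·648/(154·198000) = -0.4653 mm
δ = Σδ_i = -0.6984 mm.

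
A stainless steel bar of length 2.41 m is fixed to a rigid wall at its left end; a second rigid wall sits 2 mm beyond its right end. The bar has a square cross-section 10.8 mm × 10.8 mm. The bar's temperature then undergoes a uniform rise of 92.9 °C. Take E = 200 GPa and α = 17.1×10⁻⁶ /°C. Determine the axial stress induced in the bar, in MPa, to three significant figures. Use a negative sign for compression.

Free thermal expansion αLΔT = 17.1e-6 · 2410 · 92.9 = 3.829 mm.
The walls engage after the gap closes; constrained expansion = 3.829 − 2 = 1.829 mm.
The walls impose strain ε = −(1.829)/2410 = -7.5871e-04; σ = Eε = 200000 · -7.5871e-04 = -151.7 MPa.

-152 MPa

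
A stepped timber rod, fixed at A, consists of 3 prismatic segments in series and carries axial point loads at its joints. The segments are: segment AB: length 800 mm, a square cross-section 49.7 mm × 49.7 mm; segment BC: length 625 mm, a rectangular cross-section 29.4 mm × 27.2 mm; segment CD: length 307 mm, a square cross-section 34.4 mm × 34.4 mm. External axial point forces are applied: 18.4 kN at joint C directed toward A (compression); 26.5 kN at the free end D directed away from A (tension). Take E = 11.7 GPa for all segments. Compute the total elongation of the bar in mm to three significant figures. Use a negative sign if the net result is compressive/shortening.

Internal axial forces (sectioning from the free end, tension +): N_CD = 26.5 kN, N_BC = 8.1 kN, N_AB = 8.1 kN.
A_AB = 2470 mm².
A_BC = 799.7 mm².
A_CD = 1183 mm².
δ_AB = 8100·800/(2470·11700) = 0.2242 mm
δ_BC = 8100·625/(799.7·11700) = 0.5411 mm
δ_CD = 26500·307/(1183·11700) = 0.5876 mm
δ = Σδ_i = 1.353 mm.

1.35 mm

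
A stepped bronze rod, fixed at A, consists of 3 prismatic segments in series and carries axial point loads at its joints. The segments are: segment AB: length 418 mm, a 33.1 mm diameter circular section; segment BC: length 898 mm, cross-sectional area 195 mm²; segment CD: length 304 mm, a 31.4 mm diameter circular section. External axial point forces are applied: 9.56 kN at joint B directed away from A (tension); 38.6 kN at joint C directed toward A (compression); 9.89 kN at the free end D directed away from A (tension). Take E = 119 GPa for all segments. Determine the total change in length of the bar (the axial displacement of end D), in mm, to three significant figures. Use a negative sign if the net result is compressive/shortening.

Internal axial forces (sectioning from the free end, tension +): N_CD = 9.89 kN, N_BC = -28.71 kN, N_AB = -19.15 kN.
A_AB = 860.5 mm².
A_CD = 774.4 mm².
δ_AB = -19150·418/(860.5·119000) = -0.07817 mm
δ_BC = -28710·898/(195·119000) = -1.111 mm
δ_CD = 9890·304/(774.4·119000) = 0.03263 mm
δ = Σδ_i = -1.157 mm.

-1.16 mm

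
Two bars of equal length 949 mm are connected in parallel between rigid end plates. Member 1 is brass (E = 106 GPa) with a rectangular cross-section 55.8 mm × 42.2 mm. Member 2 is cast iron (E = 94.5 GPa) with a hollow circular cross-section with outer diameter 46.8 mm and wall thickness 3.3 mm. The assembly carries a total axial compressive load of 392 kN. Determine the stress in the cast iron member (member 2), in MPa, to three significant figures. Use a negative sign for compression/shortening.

-127 MPa

A_1 = 2355 mm².
A_2 = 451 mm².
Equal strain + equilibrium ⇒ each member carries load in proportion to AE: A₁E₁ = 249600000 N, A₂E₂ = 42620000 N, ΣAE = 292200000 N.
σ₂ = P·E₂/ΣAE = -392000·94500/292200000 = -126.8 MPa.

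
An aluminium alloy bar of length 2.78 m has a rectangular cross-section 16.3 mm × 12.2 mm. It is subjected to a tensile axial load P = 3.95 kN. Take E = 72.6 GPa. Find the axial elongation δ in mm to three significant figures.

A = 198.9 mm².
δ_mech = NL/(AE) = 3950·2780/(198.9·72600) = 0.7606 mm.

0.761 mm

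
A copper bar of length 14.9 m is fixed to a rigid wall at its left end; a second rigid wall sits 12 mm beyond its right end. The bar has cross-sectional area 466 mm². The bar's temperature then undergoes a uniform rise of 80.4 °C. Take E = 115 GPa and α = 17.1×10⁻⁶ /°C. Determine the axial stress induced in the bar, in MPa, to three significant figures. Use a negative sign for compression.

-65.5 MPa

Free thermal expansion αLΔT = 17.1e-6 · 14900 · 80.4 = 20.49 mm.
The walls engage after the gap closes; constrained expansion = 20.49 − 12 = 8.485 mm.
The walls impose strain ε = −(8.485)/14900 = -5.6947e-04; σ = Eε = 115000 · -5.6947e-04 = -65.49 MPa.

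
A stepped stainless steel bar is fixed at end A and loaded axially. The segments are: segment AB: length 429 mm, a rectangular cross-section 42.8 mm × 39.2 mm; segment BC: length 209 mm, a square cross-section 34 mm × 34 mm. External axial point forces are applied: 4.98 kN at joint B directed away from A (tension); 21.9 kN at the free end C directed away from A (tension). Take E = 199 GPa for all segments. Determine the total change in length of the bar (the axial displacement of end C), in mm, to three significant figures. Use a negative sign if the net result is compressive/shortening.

Internal axial forces (sectioning from the free end, tension +): N_BC = 21.9 kN, N_AB = 26.88 kN.
A_AB = 1678 mm².
A_BC = 1156 mm².
δ_AB = 26880·429/(1678·199000) = 0.03454 mm
δ_BC = 21900·209/(1156·199000) = 0.0199 mm
δ = Σδ_i = 0.05444 mm.

0.0544 mm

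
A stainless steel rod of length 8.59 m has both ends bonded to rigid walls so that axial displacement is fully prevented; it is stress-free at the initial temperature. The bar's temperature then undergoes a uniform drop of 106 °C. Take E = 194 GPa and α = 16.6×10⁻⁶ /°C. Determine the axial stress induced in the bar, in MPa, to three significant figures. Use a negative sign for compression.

341 MPa

Free thermal expansion αLΔT = 16.6e-6 · 8590 · -106 = -15.11 mm.
The walls impose strain ε = −(-15.11)/8590 = 1.7596e-03; σ = Eε = 194000 · 1.7596e-03 = 341.4 MPa.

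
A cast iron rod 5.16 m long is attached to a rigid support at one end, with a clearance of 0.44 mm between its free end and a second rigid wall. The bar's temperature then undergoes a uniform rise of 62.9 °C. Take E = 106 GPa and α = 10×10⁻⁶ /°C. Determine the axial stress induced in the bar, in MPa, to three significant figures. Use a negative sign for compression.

-57.6 MPa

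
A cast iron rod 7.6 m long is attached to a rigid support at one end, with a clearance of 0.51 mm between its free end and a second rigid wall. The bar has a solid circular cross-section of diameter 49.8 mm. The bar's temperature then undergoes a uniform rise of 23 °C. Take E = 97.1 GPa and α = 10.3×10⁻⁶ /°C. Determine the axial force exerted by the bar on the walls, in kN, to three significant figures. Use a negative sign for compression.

-32.1 kN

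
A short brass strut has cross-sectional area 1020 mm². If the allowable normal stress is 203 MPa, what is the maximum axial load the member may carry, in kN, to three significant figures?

207 kN

P_max = σ_allow · A = 203 · 1020 = 207100 N = 207.1 kN.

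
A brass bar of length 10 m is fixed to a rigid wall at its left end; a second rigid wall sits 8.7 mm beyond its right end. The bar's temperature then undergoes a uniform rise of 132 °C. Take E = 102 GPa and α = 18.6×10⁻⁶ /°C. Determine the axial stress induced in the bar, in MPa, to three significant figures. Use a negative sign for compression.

-162 MPa

Free thermal expansion αLΔT = 18.6e-6 · 10000 · 132 = 24.55 mm.
The walls engage after the gap closes; constrained expansion = 24.55 − 8.7 = 15.85 mm.
The walls impose strain ε = −(15.85)/10000 = -1.5852e-03; σ = Eε = 102000 · -1.5852e-03 = -161.7 MPa.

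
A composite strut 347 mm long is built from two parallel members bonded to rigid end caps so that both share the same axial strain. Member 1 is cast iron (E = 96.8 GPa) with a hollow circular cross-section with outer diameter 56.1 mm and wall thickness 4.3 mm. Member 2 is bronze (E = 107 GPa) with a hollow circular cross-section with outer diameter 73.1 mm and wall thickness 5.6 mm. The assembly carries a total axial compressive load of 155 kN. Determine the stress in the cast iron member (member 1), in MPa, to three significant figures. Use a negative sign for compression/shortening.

A_1 = 699.8 mm².
A_2 = 1188 mm².
Equal strain + equilibrium ⇒ each member carries load in proportion to AE: A₁E₁ = 67740000 N, A₂E₂ = 127100000 N, ΣAE = 194800000 N.
σ₁ = P·E₁/ΣAE = -155000·96800/194800000 = -77.02 MPa.

-77.0 MPa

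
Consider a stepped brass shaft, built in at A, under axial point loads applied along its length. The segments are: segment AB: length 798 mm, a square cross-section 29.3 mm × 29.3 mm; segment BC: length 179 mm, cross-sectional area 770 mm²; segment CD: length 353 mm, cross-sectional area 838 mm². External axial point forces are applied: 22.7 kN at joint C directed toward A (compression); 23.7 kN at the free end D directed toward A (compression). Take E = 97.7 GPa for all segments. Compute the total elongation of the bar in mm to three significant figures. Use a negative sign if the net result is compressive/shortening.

-0.654 mm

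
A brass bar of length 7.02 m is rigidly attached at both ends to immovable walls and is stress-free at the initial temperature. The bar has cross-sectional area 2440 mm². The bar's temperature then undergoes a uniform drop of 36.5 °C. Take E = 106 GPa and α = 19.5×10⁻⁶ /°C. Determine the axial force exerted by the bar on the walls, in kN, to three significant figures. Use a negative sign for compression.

184 kN

Free thermal expansion αLΔT = 19.5e-6 · 7020 · -36.5 = -4.996 mm.
The walls impose strain ε = −(-4.996)/7020 = 7.1175e-04; σ = Eε = 106000 · 7.1175e-04 = 75.45 MPa.
Wall reaction R = σ·A = 75.45·2440 = 184100 N = 184.1 kN.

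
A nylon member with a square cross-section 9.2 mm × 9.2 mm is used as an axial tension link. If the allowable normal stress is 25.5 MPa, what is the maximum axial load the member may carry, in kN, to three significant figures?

A = 84.64 mm².
P_max = σ_allow · A = 25.5 · 84.64 = 2158 N = 2.158 kN.

2.16 kN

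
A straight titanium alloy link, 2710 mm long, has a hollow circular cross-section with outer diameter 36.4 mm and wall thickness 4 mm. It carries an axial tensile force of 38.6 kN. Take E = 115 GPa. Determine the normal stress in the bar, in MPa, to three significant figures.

A = 407.2 mm².
σ = N/A = 38600/407.2 = 94.81 MPa.

94.8 MPa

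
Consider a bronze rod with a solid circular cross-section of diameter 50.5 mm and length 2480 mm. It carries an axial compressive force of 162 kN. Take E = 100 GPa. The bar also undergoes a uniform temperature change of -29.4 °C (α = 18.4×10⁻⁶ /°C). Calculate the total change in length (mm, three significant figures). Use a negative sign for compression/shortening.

A = 2003 mm².
δ_mech = NL/(AE) = -162000·2480/(2003·100000) = -2.006 mm.
δ_thermal = αLΔT = 18.4e-6·2480·-29.4 = -1.342 mm.
δ = δ_mech + δ_thermal = -3.347 mm.

-3.35 mm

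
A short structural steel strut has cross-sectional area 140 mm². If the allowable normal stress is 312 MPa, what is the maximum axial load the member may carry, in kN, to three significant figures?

P_max = σ_allow · A = 312 · 140 = 43680 N = 43.68 kN.

43.7 kN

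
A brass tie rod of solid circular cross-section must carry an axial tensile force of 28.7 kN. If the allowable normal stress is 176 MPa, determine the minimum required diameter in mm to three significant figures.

Required area A ≥ P/σ_allow = 28700/176 = 163.1 mm².
For a solid circular section, d ≥ √(4A/π) = 14.41 mm.

14.4 mm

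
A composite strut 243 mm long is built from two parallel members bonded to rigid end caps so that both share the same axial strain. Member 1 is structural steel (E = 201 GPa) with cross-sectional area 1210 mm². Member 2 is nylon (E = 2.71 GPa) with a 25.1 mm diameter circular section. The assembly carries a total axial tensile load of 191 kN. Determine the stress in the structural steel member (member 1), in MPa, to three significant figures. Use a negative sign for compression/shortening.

A_2 = 494.8 mm².
Equal strain + equilibrium ⇒ each member carries load in proportion to AE: A₁E₁ = 243200000 N, A₂E₂ = 1341000 N, ΣAE = 244600000 N.
σ₁ = P·E₁/ΣAE = 191000·201000/244600000 = 157 MPa.

157 MPa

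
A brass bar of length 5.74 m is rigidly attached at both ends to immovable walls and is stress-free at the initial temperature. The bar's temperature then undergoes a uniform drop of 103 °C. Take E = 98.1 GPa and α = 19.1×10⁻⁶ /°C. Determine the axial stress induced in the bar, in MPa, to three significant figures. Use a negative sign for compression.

193 MPa

Free thermal expansion αLΔT = 19.1e-6 · 5740 · -103 = -11.29 mm.
The walls impose strain ε = −(-11.29)/5740 = 1.9673e-03; σ = Eε = 98100 · 1.9673e-03 = 193 MPa.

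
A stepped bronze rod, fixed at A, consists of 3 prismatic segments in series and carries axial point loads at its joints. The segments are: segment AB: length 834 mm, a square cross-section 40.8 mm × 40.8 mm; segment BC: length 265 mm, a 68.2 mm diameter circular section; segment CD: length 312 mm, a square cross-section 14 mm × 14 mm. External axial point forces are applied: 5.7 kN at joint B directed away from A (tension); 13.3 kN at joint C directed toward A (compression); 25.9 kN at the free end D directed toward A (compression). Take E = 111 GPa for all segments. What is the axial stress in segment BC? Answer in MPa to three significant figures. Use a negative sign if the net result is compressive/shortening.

-10.7 MPa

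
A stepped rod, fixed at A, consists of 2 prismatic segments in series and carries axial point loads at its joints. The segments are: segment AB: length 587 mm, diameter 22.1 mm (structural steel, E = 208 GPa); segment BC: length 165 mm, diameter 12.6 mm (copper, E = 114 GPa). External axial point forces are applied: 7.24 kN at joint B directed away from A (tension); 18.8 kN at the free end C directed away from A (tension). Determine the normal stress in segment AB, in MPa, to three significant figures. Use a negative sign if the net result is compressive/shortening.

Internal axial forces (sectioning from the free end, tension +): N_BC = 18.8 kN, N_AB = 26.04 kN.
A_AB = 383.6 mm².
σ_AB = N_AB/A_AB = 26040/383.6 = 67.88 MPa.

67.9 MPa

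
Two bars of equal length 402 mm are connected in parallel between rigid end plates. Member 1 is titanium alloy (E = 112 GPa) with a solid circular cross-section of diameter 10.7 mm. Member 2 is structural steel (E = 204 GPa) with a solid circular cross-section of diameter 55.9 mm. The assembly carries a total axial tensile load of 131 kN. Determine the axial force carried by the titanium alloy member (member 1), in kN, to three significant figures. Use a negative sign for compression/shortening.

2.58 kN

A_1 = 89.92 mm².
A_2 = 2454 mm².
Equal strain + equilibrium ⇒ each member carries load in proportion to AE: A₁E₁ = 10070000 N, A₂E₂ = 500700000 N, ΣAE = 510700000 N.
F₁ = P·A₁E₁/ΣAE = 131000·10070000/510700000 = 2583 N.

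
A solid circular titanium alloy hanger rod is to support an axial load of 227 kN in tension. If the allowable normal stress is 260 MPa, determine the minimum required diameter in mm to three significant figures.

Required area A ≥ P/σ_allow = 227000/260 = 873.1 mm².
For a solid circular section, d ≥ √(4A/π) = 33.34 mm.

33.3 mm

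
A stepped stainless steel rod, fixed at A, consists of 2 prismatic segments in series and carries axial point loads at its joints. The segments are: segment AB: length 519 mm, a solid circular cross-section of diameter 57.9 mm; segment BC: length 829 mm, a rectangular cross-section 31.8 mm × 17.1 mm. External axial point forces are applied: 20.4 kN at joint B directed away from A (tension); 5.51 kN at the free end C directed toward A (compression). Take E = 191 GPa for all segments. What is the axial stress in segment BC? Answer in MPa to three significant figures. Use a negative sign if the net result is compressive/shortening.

Internal axial forces (sectioning from the free end, tension +): N_BC = -5.51 kN, N_AB = 14.89 kN.
A_BC = 543.8 mm².
σ_BC = N_BC/A_BC = -5510/543.8 = -10.13 MPa.

-10.1 MPa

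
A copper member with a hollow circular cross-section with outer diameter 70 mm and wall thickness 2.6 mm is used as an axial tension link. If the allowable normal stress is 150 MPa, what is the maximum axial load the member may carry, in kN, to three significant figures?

82.6 kN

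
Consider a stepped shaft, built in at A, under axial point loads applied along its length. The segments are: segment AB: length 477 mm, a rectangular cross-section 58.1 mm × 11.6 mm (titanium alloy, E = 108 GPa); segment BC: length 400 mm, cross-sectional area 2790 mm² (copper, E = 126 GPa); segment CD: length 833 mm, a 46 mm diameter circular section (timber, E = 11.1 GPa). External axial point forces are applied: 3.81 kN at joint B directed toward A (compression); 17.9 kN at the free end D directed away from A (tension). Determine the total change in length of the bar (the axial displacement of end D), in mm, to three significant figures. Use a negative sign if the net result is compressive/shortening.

0.921 mm

Internal axial forces (sectioning from the free end, tension +): N_CD = 17.9 kN, N_BC = 17.9 kN, N_AB = 14.09 kN.
A_AB = 674 mm².
A_CD = 1662 mm².
δ_AB = 14090·477/(674·108000) = 0.09234 mm
δ_BC = 17900·400/(2790·126000) = 0.02037 mm
δ_CD = 17900·833/(1662·11100) = 0.8083 mm
δ = Σδ_i = 0.921 mm.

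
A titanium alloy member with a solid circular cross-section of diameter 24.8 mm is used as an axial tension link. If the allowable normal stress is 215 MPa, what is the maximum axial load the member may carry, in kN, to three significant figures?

104 kN

A = 483.1 mm².
P_max = σ_allow · A = 215 · 483.1 = 103900 N = 103.9 kN.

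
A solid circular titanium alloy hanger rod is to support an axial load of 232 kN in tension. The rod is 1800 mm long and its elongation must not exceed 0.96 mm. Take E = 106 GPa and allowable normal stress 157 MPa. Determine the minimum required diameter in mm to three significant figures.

72.3 mm

Required area A ≥ P/σ_allow = 232000/157 = 1478 mm².
For a solid circular section, d ≥ √(4A/π) = 43.38 mm.
Elongation limit: A ≥ PL/(Eδ_allow) = 232000·1800/(106000·0.96) = 4104 mm² ⇒ d ≥ 72.28 mm.
The elongation limit governs.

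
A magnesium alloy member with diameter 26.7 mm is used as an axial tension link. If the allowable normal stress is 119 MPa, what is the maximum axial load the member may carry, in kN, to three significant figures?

66.6 kN

A = 559.9 mm².
P_max = σ_allow · A = 119 · 559.9 = 66630 N = 66.63 kN.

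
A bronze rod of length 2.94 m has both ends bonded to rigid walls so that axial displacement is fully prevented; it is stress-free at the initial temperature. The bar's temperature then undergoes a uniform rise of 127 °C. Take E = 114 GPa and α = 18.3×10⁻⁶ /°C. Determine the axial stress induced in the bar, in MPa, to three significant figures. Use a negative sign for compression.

-265 MPa

Free thermal expansion αLΔT = 18.3e-6 · 2940 · 127 = 6.833 mm.
The walls impose strain ε = −(6.833)/2940 = -2.3241e-03; σ = Eε = 114000 · -2.3241e-03 = -264.9 MPa.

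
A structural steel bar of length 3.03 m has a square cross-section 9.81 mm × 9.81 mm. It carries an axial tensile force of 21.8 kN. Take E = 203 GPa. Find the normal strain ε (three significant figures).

0.00112

A = 96.24 mm².
σ = N/A = 226.5 MPa; ε = σ/E = 226.5/203000 = 1.116e-03.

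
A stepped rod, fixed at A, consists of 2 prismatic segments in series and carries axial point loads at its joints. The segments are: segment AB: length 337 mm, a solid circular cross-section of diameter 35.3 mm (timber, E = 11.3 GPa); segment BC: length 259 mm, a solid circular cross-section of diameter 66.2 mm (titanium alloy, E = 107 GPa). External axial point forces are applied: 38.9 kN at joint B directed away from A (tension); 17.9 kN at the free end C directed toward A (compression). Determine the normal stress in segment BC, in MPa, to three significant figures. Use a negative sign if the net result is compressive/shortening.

Internal axial forces (sectioning from the free end, tension +): N_BC = -17.9 kN, N_AB = 21 kN.
A_BC = 3442 mm².
σ_BC = N_BC/A_BC = -17900/3442 = -5.201 MPa.

-5.20 MPa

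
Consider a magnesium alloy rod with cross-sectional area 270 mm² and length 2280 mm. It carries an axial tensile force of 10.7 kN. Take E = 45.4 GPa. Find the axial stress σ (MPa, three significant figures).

σ = N/A = 10700/270 = 39.63 MPa.

39.6 MPa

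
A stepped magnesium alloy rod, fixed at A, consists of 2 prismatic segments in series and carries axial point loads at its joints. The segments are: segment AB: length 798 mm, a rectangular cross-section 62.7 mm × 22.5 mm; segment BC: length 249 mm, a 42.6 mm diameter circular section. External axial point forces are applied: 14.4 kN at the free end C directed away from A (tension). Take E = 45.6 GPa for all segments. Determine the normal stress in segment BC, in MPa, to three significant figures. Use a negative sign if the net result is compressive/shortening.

10.1 MPa

Internal axial forces (sectioning from the free end, tension +): N_BC = 14.4 kN, N_AB = 14.4 kN.
A_BC = 1425 mm².
σ_BC = N_BC/A_BC = 14400/1425 = 10.1 MPa.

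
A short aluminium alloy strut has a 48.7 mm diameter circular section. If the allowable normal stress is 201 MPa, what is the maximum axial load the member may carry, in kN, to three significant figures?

A = 1863 mm².
P_max = σ_allow · A = 201 · 1863 = 374400 N = 374.4 kN.

374 kN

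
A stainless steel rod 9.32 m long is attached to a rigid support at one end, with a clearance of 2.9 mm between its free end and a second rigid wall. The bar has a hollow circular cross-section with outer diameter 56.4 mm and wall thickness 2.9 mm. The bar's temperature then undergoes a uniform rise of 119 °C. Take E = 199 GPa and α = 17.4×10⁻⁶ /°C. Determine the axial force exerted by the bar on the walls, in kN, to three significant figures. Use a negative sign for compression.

Free thermal expansion αLΔT = 17.4e-6 · 9320 · 119 = 19.3 mm.
The walls engage after the gap closes; constrained expansion = 19.3 − 2.9 = 16.4 mm.
The walls impose strain ε = −(16.4)/9320 = -1.7594e-03; σ = Eε = 199000 · -1.7594e-03 = -350.1 MPa.
Wall reaction R = σ·A = -350.1·487.4 = -170700 N = -170.7 kN.

-171 kN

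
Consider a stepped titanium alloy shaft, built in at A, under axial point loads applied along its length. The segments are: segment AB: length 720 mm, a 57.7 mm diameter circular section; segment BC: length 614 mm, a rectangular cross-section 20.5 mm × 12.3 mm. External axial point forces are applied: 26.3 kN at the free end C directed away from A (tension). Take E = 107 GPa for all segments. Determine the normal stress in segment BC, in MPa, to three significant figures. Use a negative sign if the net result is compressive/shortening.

104 MPa

Internal axial forces (sectioning from the free end, tension +): N_BC = 26.3 kN, N_AB = 26.3 kN.
A_BC = 252.2 mm².
σ_BC = N_BC/A_BC = 26300/252.2 = 104.3 MPa.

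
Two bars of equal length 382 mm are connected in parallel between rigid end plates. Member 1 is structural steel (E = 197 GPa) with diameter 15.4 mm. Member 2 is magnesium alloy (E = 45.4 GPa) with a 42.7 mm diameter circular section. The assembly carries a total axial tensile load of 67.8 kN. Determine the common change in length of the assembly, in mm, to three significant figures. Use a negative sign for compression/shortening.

A_1 = 186.3 mm².
A_2 = 1432 mm².
Equal strain + equilibrium ⇒ each member carries load in proportion to AE: A₁E₁ = 36690000 N, A₂E₂ = 65010000 N, ΣAE = 101700000 N.
δ = PL/ΣAE = 67800·382/101700000 = 0.2546 mm.

0.255 mm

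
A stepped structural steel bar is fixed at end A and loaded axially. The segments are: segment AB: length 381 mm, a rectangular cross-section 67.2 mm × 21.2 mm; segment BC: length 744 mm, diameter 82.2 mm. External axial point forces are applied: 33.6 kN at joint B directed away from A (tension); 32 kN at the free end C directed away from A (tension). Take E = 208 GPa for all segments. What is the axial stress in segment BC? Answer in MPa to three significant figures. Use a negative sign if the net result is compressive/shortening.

6.03 MPa

Internal axial forces (sectioning from the free end, tension +): N_BC = 32 kN, N_AB = 65.6 kN.
A_BC = 5307 mm².
σ_BC = N_BC/A_BC = 32000/5307 = 6.03 MPa.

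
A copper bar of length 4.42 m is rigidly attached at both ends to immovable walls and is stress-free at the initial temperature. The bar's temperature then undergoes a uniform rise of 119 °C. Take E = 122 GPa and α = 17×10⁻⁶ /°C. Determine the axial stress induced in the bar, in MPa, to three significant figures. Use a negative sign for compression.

-247 MPa

Free thermal expansion αLΔT = 17e-6 · 4420 · 119 = 8.942 mm.
The walls impose strain ε = −(8.942)/4420 = -2.0230e-03; σ = Eε = 122000 · -2.0230e-03 = -246.8 MPa.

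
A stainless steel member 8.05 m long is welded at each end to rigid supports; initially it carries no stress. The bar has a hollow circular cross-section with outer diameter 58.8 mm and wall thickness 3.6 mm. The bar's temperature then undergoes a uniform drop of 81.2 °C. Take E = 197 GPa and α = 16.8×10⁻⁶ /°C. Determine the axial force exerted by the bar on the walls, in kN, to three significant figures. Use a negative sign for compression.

168 kN

Free thermal expansion αLΔT = 16.8e-6 · 8050 · -81.2 = -10.98 mm.
The walls impose strain ε = −(-10.98)/8050 = 1.3642e-03; σ = Eε = 197000 · 1.3642e-03 = 268.7 MPa.
Wall reaction R = σ·A = 268.7·624.3 = 167800 N = 167.8 kN.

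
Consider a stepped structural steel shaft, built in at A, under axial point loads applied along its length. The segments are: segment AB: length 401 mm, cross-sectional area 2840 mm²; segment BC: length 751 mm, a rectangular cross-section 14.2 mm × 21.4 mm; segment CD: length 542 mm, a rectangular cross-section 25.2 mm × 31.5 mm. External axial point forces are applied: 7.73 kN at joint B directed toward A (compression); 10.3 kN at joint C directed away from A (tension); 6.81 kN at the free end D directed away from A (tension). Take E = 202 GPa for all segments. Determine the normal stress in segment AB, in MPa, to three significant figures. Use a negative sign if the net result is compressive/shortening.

3.30 MPa

Internal axial forces (sectioning from the free end, tension +): N_CD = 6.81 kN, N_BC = 17.11 kN, N_AB = 9.38 kN.
σ_AB = N_AB/A_AB = 9380/2840 = 3.303 MPa.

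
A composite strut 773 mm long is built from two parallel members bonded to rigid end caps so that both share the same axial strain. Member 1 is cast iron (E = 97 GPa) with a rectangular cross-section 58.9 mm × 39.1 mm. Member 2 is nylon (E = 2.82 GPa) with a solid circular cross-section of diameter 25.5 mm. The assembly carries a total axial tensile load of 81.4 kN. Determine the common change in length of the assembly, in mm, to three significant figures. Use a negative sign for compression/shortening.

0.280 mm

A_1 = 2303 mm².
A_2 = 510.7 mm².
Equal strain + equilibrium ⇒ each member carries load in proportion to AE: A₁E₁ = 223400000 N, A₂E₂ = 1440000 N, ΣAE = 224800000 N.
δ = PL/ΣAE = 81400·773/224800000 = 0.2799 mm.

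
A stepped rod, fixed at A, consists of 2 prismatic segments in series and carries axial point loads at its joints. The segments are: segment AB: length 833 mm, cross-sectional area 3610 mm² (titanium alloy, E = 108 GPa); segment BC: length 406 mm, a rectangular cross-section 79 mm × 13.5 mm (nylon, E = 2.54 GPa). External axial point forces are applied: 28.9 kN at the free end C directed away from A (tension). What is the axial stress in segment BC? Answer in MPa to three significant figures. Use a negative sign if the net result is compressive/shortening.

Internal axial forces (sectioning from the free end, tension +): N_BC = 28.9 kN, N_AB = 28.9 kN.
A_BC = 1066 mm².
σ_BC = N_BC/A_BC = 28900/1066 = 27.1 MPa.

27.1 MPa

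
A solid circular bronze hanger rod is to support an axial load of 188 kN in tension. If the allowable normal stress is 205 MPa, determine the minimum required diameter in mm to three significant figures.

34.2 mm

Required area A ≥ P/σ_allow = 188000/205 = 917.1 mm².
For a solid circular section, d ≥ √(4A/π) = 34.17 mm.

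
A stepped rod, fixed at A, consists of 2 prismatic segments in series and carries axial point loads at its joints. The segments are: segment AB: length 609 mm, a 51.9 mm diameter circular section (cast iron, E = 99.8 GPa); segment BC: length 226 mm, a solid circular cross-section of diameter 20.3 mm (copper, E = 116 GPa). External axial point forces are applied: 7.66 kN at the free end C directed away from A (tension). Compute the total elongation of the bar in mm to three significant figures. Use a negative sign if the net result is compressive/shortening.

Internal axial forces (sectioning from the free end, tension +): N_BC = 7.66 kN, N_AB = 7.66 kN.
A_AB = 2116 mm².
A_BC = 323.7 mm².
δ_AB = 7660·609/(2116·99800) = 0.02209 mm
δ_BC = 7660·226/(323.7·116000) = 0.04611 mm
δ = Σδ_i = 0.06821 mm.

0.0682 mm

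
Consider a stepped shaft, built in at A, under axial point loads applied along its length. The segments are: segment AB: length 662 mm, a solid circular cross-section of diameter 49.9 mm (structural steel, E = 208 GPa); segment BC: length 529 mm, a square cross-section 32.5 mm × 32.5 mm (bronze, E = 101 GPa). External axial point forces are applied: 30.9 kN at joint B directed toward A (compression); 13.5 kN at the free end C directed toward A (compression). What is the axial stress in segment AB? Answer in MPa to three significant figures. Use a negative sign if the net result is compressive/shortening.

-22.7 MPa

Internal axial forces (sectioning from the free end, tension +): N_BC = -13.5 kN, N_AB = -44.4 kN.
A_AB = 1956 mm².
σ_AB = N_AB/A_AB = -44400/1956 = -22.7 MPa.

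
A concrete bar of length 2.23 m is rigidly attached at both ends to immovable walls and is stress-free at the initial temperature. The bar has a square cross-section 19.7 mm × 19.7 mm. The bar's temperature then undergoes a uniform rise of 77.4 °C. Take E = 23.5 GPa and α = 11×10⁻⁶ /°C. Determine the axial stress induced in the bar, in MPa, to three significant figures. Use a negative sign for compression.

Free thermal expansion αLΔT = 11e-6 · 2230 · 77.4 = 1.899 mm.
The walls impose strain ε = −(1.899)/2230 = -8.5140e-04; σ = Eε = 23500 · -8.5140e-04 = -20.01 MPa.

-20.0 MPa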